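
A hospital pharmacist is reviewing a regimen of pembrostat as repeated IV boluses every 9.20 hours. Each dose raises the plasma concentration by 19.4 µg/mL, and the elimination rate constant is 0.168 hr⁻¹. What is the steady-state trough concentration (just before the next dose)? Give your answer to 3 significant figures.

5.26 µg/mL

Fraction remaining after one interval: e^(−kτ) = e^(−0.1680 × 9.20) = 0.2132
R = 1 / (1 − 0.2132) = 1.271
Css,max = 19.4 × 1.271 = 24.66 µg/mL
Css,min = Css,max × e^(−kτ) = 24.66 × 0.2132 ≈ 5.26 µg/mL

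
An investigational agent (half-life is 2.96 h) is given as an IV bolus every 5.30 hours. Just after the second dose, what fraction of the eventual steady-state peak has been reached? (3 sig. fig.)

0.916

k = ln 2 / 2.96 = 0.2342 h⁻¹
f_n = 1 − e^(−nkτ) = 1 − e^(−2 × 0.2342 × 5.30) = 1 − e^(−2.482) = 1 − 0.08356 ≈ 0.916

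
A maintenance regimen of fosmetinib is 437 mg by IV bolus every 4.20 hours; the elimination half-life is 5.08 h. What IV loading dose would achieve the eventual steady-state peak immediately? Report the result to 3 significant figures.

k = ln 2 / 5.08 = 0.1364 h⁻¹
Accumulation ratio R = 1 / (1 − e^(−kτ)) = 1 / (1 − e^(−0.1364×4.20)) = 1 / (1 − 0.5638) = 2.292
Loading dose = maintenance dose × R = 437 × 2.292 ≈ 1000 mg

1000 mg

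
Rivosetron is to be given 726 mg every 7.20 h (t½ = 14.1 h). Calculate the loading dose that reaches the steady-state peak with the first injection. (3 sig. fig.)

k = ln 2 / 14.1 = 0.04916 h⁻¹
Accumulation ratio R = 1 / (1 − e^(−kτ)) = 1 / (1 − e^(−0.04916×7.20)) = 1 / (1 − 0.7019) = 3.355
Loading dose = maintenance dose × R = 726 × 3.355 ≈ 2440 mg

2440 mg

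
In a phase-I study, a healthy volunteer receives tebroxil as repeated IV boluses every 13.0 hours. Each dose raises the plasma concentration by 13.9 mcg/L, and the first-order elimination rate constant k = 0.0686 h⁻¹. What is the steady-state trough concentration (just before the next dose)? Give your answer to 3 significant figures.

9.66 mcg/L

Fraction remaining after one interval: e^(−kτ) = e^(−0.06860 × 13.0) = 0.4099
R = 1 / (1 − 0.4099) = 1.695
Css,max = 13.9 × 1.695 = 23.56 mcg/L
Css,min = Css,max × e^(−kτ) = 23.56 × 0.4099 ≈ 9.66 mcg/L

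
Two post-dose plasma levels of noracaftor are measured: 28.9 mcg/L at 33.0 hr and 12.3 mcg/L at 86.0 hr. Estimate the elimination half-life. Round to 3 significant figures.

k = ln(C₁/C₂) / (t₂ − t₁) = ln(28.9/12.3) / (86.0 − 33.0)
  = 0.8542 / 53.00 = 0.01612 hr⁻¹
t½ = ln 2 / k = ln 2 / 0.01612 ≈ 43.0 hours

43.0 hours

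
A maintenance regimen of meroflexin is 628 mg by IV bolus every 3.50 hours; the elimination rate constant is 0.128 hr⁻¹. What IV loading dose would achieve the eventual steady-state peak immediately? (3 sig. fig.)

Accumulation ratio R = 1 / (1 − e^(−kτ)) = 1 / (1 − e^(−0.1280×3.50)) = 1 / (1 − 0.6389) = 2.769
Loading dose = maintenance dose × R = 628 × 2.769 ≈ 1740 mg

1740 mg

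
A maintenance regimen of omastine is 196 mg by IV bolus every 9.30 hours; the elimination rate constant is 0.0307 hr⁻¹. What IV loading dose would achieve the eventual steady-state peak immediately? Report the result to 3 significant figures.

789 mg

Accumulation ratio R = 1 / (1 − e^(−kτ)) = 1 / (1 − e^(−0.03070×9.30)) = 1 / (1 − 0.7516) = 4.026
Loading dose = maintenance dose × R = 196 × 4.026 ≈ 789 mg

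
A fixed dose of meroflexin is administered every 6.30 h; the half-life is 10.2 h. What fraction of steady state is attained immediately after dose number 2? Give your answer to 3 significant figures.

k = ln 2 / 10.2 = 0.06796 h⁻¹
f_n = 1 − e^(−nkτ) = 1 − e^(−2 × 0.06796 × 6.30) = 1 − e^(−0.8562) = 1 − 0.4248 ≈ 0.575

0.575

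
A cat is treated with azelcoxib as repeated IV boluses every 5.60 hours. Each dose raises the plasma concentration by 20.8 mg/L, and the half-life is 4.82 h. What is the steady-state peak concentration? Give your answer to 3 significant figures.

k = ln 2 / 4.82 = 0.1438 h⁻¹
Fraction remaining after one interval: e^(−kτ) = e^(−0.1438 × 5.60) = 0.4469
R = 1 / (1 − 0.4469) = 1.808
Css,max = 20.8 × 1.808 ≈ 37.6 mg/L

37.6 mg/L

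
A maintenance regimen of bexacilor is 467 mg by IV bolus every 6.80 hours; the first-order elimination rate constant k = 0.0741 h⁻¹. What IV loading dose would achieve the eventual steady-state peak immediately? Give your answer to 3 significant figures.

Accumulation ratio R = 1 / (1 − e^(−kτ)) = 1 / (1 − e^(−0.07410×6.80)) = 1 / (1 − 0.6042) = 2.526
Loading dose = maintenance dose × R = 467 × 2.526 ≈ 1180 mg

1180 mg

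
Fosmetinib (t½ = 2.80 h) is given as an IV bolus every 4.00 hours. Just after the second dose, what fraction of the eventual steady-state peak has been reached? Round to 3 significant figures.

k = ln 2 / 2.80 = 0.2476 h⁻¹
f_n = 1 − e^(−nkτ) = 1 − e^(−2 × 0.2476 × 4.00) = 1 − e^(−1.980) = 1 − 0.1380 ≈ 0.862

0.862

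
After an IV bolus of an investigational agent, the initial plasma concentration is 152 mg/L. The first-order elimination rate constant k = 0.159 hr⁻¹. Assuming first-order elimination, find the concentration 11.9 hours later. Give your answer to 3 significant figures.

22.9 mg/L

C(t) = C₀ e^(−kt) = 152 × e^(−0.1590 × 11.9) = 152 × e^(−1.892) = 152 × 0.1508 ≈ 22.9 mg/L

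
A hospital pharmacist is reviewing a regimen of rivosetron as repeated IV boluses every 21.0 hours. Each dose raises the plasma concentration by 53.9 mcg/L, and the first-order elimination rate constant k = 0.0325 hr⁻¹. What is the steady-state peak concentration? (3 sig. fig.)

109 mcg/L

Fraction remaining after one interval: e^(−kτ) = e^(−0.03250 × 21.0) = 0.5054
R = 1 / (1 − 0.5054) = 2.022
Css,max = 53.9 × 2.022 ≈ 109 mcg/L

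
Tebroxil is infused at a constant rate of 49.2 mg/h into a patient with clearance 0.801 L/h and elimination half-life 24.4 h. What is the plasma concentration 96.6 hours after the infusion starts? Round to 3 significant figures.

Css = rate / CL = 49.2 / 0.801 = 61.42 µg/mL
k = ln 2 / 24.4 = 0.02841 h⁻¹
C(t) = Css (1 − e^(−kt)) = 61.42 × (1 − e^(−2.744)) = 61.42 × 0.9357 ≈ 57.5 µg/mL

57.5 µg/mL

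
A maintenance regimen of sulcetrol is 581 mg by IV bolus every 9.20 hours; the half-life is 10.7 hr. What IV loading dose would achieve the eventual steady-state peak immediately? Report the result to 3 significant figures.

k = ln 2 / 10.7 = 0.06478 hr⁻¹
Accumulation ratio R = 1 / (1 − e^(−kτ)) = 1 / (1 − e^(−0.06478×9.20)) = 1 / (1 − 0.5510) = 2.227
Loading dose = maintenance dose × R = 581 × 2.227 ≈ 1290 mg

1290 mg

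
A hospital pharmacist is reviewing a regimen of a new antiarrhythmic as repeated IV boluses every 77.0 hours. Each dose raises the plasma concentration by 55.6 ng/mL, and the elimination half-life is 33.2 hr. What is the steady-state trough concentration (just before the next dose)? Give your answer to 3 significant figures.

k = ln 2 / 33.2 = 0.02088 hr⁻¹
Fraction remaining after one interval: e^(−kτ) = e^(−0.02088 × 77.0) = 0.2004
R = 1 / (1 − 0.2004) = 1.251
Css,max = 55.6 × 1.251 = 69.53 ng/mL
Css,min = Css,max × e^(−kτ) = 69.53 × 0.2004 ≈ 13.9 ng/mL

13.9 ng/mL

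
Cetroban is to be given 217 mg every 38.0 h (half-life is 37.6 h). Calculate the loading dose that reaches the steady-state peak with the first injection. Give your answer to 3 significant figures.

431 mg

k = ln 2 / 37.6 = 0.01843 h⁻¹
Accumulation ratio R = 1 / (1 − e^(−kτ)) = 1 / (1 − e^(−0.01843×38.0)) = 1 / (1 − 0.4963) = 1.985
Loading dose = maintenance dose × R = 217 × 1.985 ≈ 431 mg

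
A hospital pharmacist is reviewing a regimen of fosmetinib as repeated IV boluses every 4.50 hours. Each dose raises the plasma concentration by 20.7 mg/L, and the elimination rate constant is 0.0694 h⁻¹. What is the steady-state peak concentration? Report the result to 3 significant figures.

Fraction remaining after one interval: e^(−kτ) = e^(−0.06940 × 4.50) = 0.7318
R = 1 / (1 − 0.7318) = 3.728
Css,max = 20.7 × 3.728 ≈ 77.2 mg/L

77.2 mg/L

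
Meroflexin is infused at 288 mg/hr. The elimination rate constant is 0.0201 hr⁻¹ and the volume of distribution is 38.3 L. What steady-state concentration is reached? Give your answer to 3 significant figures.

374 mg/L

CL = k · V = 0.0201 × 38.3 = 0.7698 L/hr
Css = rate / CL = 288 / 0.7698 ≈ 374 mg/L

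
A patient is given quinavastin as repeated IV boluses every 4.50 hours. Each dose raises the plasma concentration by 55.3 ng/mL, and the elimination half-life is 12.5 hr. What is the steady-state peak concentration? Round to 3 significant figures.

250 ng/mL

k = ln 2 / 12.5 = 0.05545 hr⁻¹
Fraction remaining after one interval: e^(−kτ) = e^(−0.05545 × 4.50) = 0.7792
R = 1 / (1 − 0.7792) = 4.528
Css,max = 55.3 × 4.528 ≈ 250 ng/mL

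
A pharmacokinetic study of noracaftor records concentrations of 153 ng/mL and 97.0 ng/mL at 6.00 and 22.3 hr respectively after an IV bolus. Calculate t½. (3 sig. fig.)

24.8 hours

k = ln(C₁/C₂) / (t₂ − t₁) = ln(153/97.0) / (22.3 − 6.00)
  = 0.4557 / 16.30 = 0.02796 hr⁻¹
t½ = ln 2 / k = ln 2 / 0.02796 ≈ 24.8 hours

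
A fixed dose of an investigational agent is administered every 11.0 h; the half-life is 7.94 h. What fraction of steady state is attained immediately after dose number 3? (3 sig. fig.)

k = ln 2 / 7.94 = 0.08730 h⁻¹
f_n = 1 − e^(−nkτ) = 1 − e^(−3 × 0.08730 × 11.0) = 1 − e^(−2.881) = 1 − 0.05609 ≈ 0.944

0.944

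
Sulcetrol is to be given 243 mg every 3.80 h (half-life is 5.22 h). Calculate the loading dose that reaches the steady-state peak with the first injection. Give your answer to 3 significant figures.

613 mg

k = ln 2 / 5.22 = 0.1328 h⁻¹
Accumulation ratio R = 1 / (1 − e^(−kτ)) = 1 / (1 − e^(−0.1328×3.80)) = 1 / (1 − 0.6038) = 2.524
Loading dose = maintenance dose × R = 243 × 2.524 ≈ 613 mg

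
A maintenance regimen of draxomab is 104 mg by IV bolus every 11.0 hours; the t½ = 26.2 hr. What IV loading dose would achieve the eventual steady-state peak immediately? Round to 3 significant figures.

k = ln 2 / 26.2 = 0.02646 hr⁻¹
Accumulation ratio R = 1 / (1 − e^(−kτ)) = 1 / (1 − e^(−0.02646×11.0)) = 1 / (1 − 0.7475) = 3.960
Loading dose = maintenance dose × R = 104 × 3.960 ≈ 412 mg

412 mg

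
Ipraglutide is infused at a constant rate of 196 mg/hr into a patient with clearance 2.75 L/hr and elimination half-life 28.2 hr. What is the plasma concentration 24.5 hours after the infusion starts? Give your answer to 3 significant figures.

32.2 µg/mL

Css = rate / CL = 196 / 2.75 = 71.27 µg/mL
k = ln 2 / 28.2 = 0.02458 hr⁻¹
C(t) = Css (1 − e^(−kt)) = 71.27 × (1 − e^(−0.6022)) = 71.27 × 0.4524 ≈ 32.2 µg/mL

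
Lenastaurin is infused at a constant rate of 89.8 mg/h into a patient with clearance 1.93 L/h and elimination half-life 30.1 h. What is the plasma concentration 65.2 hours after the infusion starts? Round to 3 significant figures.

36.2 mg/L

Css = rate / CL = 89.8 / 1.93 = 46.53 mg/L
k = ln 2 / 30.1 = 0.02303 h⁻¹
C(t) = Css (1 − e^(−kt)) = 46.53 × (1 − e^(−1.501)) = 46.53 × 0.7772 ≈ 36.2 mg/L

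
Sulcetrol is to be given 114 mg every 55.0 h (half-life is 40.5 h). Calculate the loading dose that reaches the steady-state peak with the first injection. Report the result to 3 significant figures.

187 mg

k = ln 2 / 40.5 = 0.01711 h⁻¹
Accumulation ratio R = 1 / (1 − e^(−kτ)) = 1 / (1 − e^(−0.01711×55.0)) = 1 / (1 − 0.3901) = 1.640
Loading dose = maintenance dose × R = 114 × 1.640 ≈ 187 mg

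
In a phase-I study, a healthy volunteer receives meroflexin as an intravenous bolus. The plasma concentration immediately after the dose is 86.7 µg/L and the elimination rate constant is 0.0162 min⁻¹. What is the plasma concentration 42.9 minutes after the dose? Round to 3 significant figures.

43.3 µg/L

C(t) = C₀ e^(−kt) = 86.7 × e^(−0.01620 × 42.9) = 86.7 × e^(−0.6950) = 86.7 × 0.4991 ≈ 43.3 µg/L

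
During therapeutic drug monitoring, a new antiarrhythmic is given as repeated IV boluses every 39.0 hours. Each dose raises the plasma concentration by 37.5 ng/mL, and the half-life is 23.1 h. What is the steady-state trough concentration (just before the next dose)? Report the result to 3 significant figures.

k = ln 2 / 23.1 = 0.03001 h⁻¹
Fraction remaining after one interval: e^(−kτ) = e^(−0.03001 × 39.0) = 0.3103
R = 1 / (1 − 0.3103) = 1.450
Css,max = 37.5 × 1.450 = 54.37 ng/mL
Css,min = Css,max × e^(−kτ) = 54.37 × 0.3103 ≈ 16.9 ng/mL

16.9 ng/mL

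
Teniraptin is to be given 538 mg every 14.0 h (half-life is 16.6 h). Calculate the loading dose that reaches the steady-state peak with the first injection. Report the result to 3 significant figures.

k = ln 2 / 16.6 = 0.04176 h⁻¹
Accumulation ratio R = 1 / (1 − e^(−kτ)) = 1 / (1 − e^(−0.04176×14.0)) = 1 / (1 − 0.5573) = 2.259
Loading dose = maintenance dose × R = 538 × 2.259 ≈ 1220 mg

1220 mg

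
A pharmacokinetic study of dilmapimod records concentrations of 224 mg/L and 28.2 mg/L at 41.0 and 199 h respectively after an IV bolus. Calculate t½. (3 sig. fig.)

k = ln(C₁/C₂) / (t₂ − t₁) = ln(224/28.2) / (199 − 41.0)
  = 2.072 / 158.0 = 0.01312 h⁻¹
t½ = ln 2 / k = ln 2 / 0.01312 ≈ 52.8 hours

52.8 hours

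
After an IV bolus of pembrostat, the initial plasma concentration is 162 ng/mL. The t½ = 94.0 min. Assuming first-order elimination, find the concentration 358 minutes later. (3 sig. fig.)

k = ln 2 / 94.0 = 0.007374 min⁻¹
358 min is 3.809 half-lives, so C = 162 × (1/2)^3.809 = 162 × 0.07137 ≈ 11.6 ng/mL

11.6 ng/mL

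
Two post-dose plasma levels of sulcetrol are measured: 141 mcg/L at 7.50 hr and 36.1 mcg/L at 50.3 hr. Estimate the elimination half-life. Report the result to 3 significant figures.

k = ln(C₁/C₂) / (t₂ − t₁) = ln(141/36.1) / (50.3 − 7.50)
  = 1.362 / 42.80 = 0.03183 hr⁻¹
t½ = ln 2 / k = ln 2 / 0.03183 ≈ 21.8 hours

21.8 hours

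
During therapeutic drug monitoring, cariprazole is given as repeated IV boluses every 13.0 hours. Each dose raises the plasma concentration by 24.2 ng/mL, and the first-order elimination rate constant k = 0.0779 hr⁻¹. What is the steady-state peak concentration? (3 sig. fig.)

38.0 ng/mL

Fraction remaining after one interval: e^(−kτ) = e^(−0.07790 × 13.0) = 0.3632
R = 1 / (1 − 0.3632) = 1.570
Css,max = 24.2 × 1.570 ≈ 38.0 ng/mL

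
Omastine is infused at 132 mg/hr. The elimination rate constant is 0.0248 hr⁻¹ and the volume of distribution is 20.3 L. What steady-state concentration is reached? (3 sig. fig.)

262 µg/mL

CL = k · V = 0.0248 × 20.3 = 0.5034 L/hr
Css = rate / CL = 132 / 0.5034 ≈ 262 µg/mL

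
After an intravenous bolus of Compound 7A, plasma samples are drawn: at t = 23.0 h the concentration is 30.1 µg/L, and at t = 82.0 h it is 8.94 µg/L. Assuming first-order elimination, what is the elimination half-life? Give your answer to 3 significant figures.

k = ln(C₁/C₂) / (t₂ − t₁) = ln(30.1/8.94) / (82.0 − 23.0)
  = 1.214 / 59.00 = 0.02058 h⁻¹
t½ = ln 2 / k = ln 2 / 0.02058 ≈ 33.7 hours

33.7 hours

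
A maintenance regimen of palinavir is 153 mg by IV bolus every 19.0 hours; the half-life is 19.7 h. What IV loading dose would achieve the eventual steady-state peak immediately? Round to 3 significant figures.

k = ln 2 / 19.7 = 0.03519 h⁻¹
Accumulation ratio R = 1 / (1 − e^(−kτ)) = 1 / (1 − e^(−0.03519×19.0)) = 1 / (1 − 0.5125) = 2.051
Loading dose = maintenance dose × R = 153 × 2.051 ≈ 314 mg

314 mg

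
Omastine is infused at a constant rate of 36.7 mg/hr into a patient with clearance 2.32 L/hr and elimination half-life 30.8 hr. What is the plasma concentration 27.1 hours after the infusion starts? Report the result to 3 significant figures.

7.22 mg/L

Css = rate / CL = 36.7 / 2.32 = 15.82 mg/L
k = ln 2 / 30.8 = 0.02250 hr⁻¹
C(t) = Css (1 − e^(−kt)) = 15.82 × (1 − e^(−0.6099)) = 15.82 × 0.4566 ≈ 7.22 mg/L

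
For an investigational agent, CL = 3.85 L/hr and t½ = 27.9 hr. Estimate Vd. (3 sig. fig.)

k = ln 2 / t½ = ln 2 / 27.9 = 0.02484 hr⁻¹
V = CL / k = 3.85 / 0.02484 ≈ 155 L

155 L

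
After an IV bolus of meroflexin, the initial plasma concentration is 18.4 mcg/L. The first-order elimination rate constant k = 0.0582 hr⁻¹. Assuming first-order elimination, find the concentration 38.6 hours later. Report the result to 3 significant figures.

C(t) = C₀ e^(−kt) = 18.4 × e^(−0.05820 × 38.6) = 18.4 × e^(−2.247) = 18.4 × 0.1058 ≈ 1.95 mcg/L

1.95 mcg/L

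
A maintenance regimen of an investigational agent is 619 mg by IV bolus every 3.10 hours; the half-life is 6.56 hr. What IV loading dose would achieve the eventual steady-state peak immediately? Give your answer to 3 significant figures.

2220 mg

k = ln 2 / 6.56 = 0.1057 hr⁻¹
Accumulation ratio R = 1 / (1 − e^(−kτ)) = 1 / (1 − e^(−0.1057×3.10)) = 1 / (1 − 0.7207) = 3.580
Loading dose = maintenance dose × R = 619 × 3.580 ≈ 2220 mg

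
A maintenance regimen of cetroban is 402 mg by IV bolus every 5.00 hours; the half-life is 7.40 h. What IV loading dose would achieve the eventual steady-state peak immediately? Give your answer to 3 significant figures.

k = ln 2 / 7.40 = 0.09367 h⁻¹
Accumulation ratio R = 1 / (1 − e^(−kτ)) = 1 / (1 − e^(−0.09367×5.00)) = 1 / (1 − 0.6260) = 2.674
Loading dose = maintenance dose × R = 402 × 2.674 ≈ 1070 mg

1070 mg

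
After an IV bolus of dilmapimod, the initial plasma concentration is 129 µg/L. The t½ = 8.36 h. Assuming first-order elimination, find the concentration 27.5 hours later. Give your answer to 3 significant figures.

13.2 µg/L

k = ln 2 / 8.36 = 0.08291 h⁻¹
27.5 h is 3.289 half-lives, so C = 129 × (1/2)^3.289 = 129 × 0.1023 ≈ 13.2 µg/L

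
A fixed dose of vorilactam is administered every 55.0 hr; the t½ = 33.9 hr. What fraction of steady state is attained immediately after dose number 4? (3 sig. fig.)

k = ln 2 / 33.9 = 0.02045 hr⁻¹
f_n = 1 − e^(−nkτ) = 1 − e^(−4 × 0.02045 × 55.0) = 1 − e^(−4.498) = 1 − 0.01113 ≈ 0.989

0.989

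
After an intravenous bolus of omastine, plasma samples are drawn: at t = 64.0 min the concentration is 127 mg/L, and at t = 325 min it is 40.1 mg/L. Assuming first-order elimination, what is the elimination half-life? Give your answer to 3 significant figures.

157 minutes

k = ln(C₁/C₂) / (t₂ − t₁) = ln(127/40.1) / (325 − 64.0)
  = 1.153 / 261.0 = 0.004417 min⁻¹
t½ = ln 2 / k = ln 2 / 0.004417 ≈ 157 minutes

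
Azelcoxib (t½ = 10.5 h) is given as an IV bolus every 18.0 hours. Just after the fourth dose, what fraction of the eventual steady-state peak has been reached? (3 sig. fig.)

0.991

k = ln 2 / 10.5 = 0.06601 h⁻¹
f_n = 1 − e^(−nkτ) = 1 − e^(−4 × 0.06601 × 18.0) = 1 − e^(−4.753) = 1 − 0.008626 ≈ 0.991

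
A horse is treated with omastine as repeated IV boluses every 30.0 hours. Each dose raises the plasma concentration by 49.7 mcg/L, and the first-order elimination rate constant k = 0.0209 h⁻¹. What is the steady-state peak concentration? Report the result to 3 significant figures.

Fraction remaining after one interval: e^(−kτ) = e^(−0.02090 × 30.0) = 0.5342
R = 1 / (1 − 0.5342) = 2.147
Css,max = 49.7 × 2.147 ≈ 107 mcg/L

107 mcg/L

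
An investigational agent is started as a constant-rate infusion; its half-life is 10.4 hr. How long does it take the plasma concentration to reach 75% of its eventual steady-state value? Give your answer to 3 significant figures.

k = ln 2 / 10.4 = 0.06665 hr⁻¹
f = 1 − e^(−kt)  ⇒  t = −ln(1 − f) / k
t = −ln(1 − 0.75) / 0.06665 = 1.386 / 0.06665 ≈ 20.8 hours

20.8 hours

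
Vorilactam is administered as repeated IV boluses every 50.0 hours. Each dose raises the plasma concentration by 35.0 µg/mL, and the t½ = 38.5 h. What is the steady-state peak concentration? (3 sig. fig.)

k = ln 2 / 38.5 = 0.01800 h⁻¹
Fraction remaining after one interval: e^(−kτ) = e^(−0.01800 × 50.0) = 0.4065
R = 1 / (1 − 0.4065) = 1.685
Css,max = 35.0 × 1.685 ≈ 59.0 µg/mL

59.0 µg/mL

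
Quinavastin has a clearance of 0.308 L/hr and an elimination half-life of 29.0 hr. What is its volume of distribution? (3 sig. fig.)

k = ln 2 / t½ = ln 2 / 29.0 = 0.02390 hr⁻¹
V = CL / k = 0.308 / 0.02390 ≈ 12.9 L

12.9 L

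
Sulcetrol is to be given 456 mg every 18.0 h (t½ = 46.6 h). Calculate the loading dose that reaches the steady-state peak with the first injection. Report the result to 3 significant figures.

1940 mg

k = ln 2 / 46.6 = 0.01487 h⁻¹
Accumulation ratio R = 1 / (1 − e^(−kτ)) = 1 / (1 − e^(−0.01487×18.0)) = 1 / (1 − 0.7651) = 4.257
Loading dose = maintenance dose × R = 456 × 4.257 ≈ 1940 mg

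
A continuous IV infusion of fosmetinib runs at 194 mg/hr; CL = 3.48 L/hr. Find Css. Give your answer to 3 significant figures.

55.7 µg/mL

Css = infusion rate / CL = 194 / 3.48 ≈ 55.7 µg/mL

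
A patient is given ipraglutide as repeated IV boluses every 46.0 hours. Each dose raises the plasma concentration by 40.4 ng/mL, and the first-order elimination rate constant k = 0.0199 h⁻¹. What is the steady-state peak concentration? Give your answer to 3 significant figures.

67.4 ng/mL

Fraction remaining after one interval: e^(−kτ) = e^(−0.01990 × 46.0) = 0.4004
R = 1 / (1 − 0.4004) = 1.668
Css,max = 40.4 × 1.668 ≈ 67.4 ng/mL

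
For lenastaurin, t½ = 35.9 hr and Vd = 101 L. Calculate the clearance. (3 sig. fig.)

k = ln 2 / t½ = ln 2 / 35.9 = 0.01931 hr⁻¹
CL = k · V = 0.01931 × 101 ≈ 1.95 L/hr

1.95 L/hr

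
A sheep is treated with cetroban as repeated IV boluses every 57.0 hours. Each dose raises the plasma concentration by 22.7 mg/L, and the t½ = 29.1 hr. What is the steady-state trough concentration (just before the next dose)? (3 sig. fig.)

k = ln 2 / 29.1 = 0.02382 hr⁻¹
Fraction remaining after one interval: e^(−kτ) = e^(−0.02382 × 57.0) = 0.2572
R = 1 / (1 − 0.2572) = 1.346
Css,max = 22.7 × 1.346 = 30.56 mg/L
Css,min = Css,max × e^(−kτ) = 30.56 × 0.2572 ≈ 7.86 mg/L

7.86 mg/L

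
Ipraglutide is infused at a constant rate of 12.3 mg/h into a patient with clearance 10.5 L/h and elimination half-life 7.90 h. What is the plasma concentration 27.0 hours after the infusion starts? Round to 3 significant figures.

1.06 µg/mL

Css = rate / CL = 12.3 / 10.5 = 1.171 µg/mL
k = ln 2 / 7.90 = 0.08774 h⁻¹
C(t) = Css (1 − e^(−kt)) = 1.171 × (1 − e^(−2.369)) = 1.171 × 0.9064 ≈ 1.06 µg/mL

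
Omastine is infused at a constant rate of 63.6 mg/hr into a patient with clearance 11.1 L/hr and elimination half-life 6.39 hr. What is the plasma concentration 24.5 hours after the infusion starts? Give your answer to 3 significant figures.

Css = rate / CL = 63.6 / 11.1 = 5.730 mg/L
k = ln 2 / 6.39 = 0.1085 hr⁻¹
C(t) = Css (1 − e^(−kt)) = 5.730 × (1 − e^(−2.658)) = 5.730 × 0.9299 ≈ 5.33 mg/L

5.33 mg/L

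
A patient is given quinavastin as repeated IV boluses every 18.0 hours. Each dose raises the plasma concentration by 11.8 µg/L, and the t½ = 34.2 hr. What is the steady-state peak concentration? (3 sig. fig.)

k = ln 2 / 34.2 = 0.02027 hr⁻¹
Fraction remaining after one interval: e^(−kτ) = e^(−0.02027 × 18.0) = 0.6943
R = 1 / (1 − 0.6943) = 3.271
Css,max = 11.8 × 3.271 ≈ 38.6 µg/L

38.6 µg/L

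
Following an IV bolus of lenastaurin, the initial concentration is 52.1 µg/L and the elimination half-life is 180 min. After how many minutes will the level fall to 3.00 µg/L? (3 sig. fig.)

741 minutes

k = ln 2 / 180 = 0.003851 min⁻¹
C(t) = C₀ e^(−kt)  ⇒  t = ln(C₀/C) / k
t = ln(52.1/3.00) / 0.003851 = 2.855 / 0.003851 ≈ 741 minutes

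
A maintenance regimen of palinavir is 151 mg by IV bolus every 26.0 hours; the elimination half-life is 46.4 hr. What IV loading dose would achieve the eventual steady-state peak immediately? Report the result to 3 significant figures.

469 mg

k = ln 2 / 46.4 = 0.01494 hr⁻¹
Accumulation ratio R = 1 / (1 − e^(−kτ)) = 1 / (1 − e^(−0.01494×26.0)) = 1 / (1 − 0.6781) = 3.107
Loading dose = maintenance dose × R = 151 × 3.107 ≈ 469 mg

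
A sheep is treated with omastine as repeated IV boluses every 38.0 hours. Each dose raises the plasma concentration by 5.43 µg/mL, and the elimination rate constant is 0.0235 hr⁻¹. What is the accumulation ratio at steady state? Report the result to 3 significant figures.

Fraction remaining after one interval: e^(−kτ) = e^(−0.02350 × 38.0) = 0.4094
R = 1 / (1 − 0.4094) = 1 / 0.5906 ≈ 1.69

1.69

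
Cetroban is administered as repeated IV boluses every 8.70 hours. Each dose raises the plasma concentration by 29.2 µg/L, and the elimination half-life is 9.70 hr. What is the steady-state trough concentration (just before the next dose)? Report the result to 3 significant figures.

33.9 µg/L

k = ln 2 / 9.70 = 0.07146 hr⁻¹
Fraction remaining after one interval: e^(−kτ) = e^(−0.07146 × 8.70) = 0.5370
R = 1 / (1 − 0.5370) = 2.160
Css,max = 29.2 × 2.160 = 63.07 µg/L
Css,min = Css,max × e^(−kτ) = 63.07 × 0.5370 ≈ 33.9 µg/L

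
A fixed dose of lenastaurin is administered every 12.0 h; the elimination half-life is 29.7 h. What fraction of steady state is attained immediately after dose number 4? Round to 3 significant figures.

0.674

k = ln 2 / 29.7 = 0.02334 h⁻¹
f_n = 1 − e^(−nkτ) = 1 − e^(−4 × 0.02334 × 12.0) = 1 − e^(−1.120) = 1 − 0.3262 ≈ 0.674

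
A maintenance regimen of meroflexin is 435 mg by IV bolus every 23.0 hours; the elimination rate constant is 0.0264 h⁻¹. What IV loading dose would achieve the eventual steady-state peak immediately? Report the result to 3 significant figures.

Accumulation ratio R = 1 / (1 − e^(−kτ)) = 1 / (1 − e^(−0.02640×23.0)) = 1 / (1 − 0.5449) = 2.197
Loading dose = maintenance dose × R = 435 × 2.197 ≈ 956 mg

956 mg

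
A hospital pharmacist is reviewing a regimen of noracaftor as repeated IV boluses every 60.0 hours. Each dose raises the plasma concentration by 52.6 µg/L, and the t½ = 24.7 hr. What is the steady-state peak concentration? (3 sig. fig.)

k = ln 2 / 24.7 = 0.02806 hr⁻¹
Fraction remaining after one interval: e^(−kτ) = e^(−0.02806 × 60.0) = 0.1857
R = 1 / (1 − 0.1857) = 1.228
Css,max = 52.6 × 1.228 ≈ 64.6 µg/L

64.6 µg/L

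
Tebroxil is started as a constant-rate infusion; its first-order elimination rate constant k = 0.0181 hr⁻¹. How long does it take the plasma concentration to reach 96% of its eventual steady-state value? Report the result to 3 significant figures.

f = 1 − e^(−kt)  ⇒  t = −ln(1 − f) / k
t = −ln(1 − 0.96) / 0.01810 = 3.219 / 0.01810 ≈ 178 hours

178 hours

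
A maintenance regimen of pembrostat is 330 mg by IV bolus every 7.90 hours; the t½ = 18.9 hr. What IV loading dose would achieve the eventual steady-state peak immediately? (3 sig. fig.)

k = ln 2 / 18.9 = 0.03667 hr⁻¹
Accumulation ratio R = 1 / (1 − e^(−kτ)) = 1 / (1 − e^(−0.03667×7.90)) = 1 / (1 − 0.7485) = 3.976
Loading dose = maintenance dose × R = 330 × 3.976 ≈ 1310 mg

1310 mg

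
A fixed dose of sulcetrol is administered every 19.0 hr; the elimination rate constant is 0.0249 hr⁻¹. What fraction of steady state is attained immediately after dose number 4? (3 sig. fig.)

0.849

f_n = 1 − e^(−nkτ) = 1 − e^(−4 × 0.02490 × 19.0) = 1 − e^(−1.892) = 1 − 0.1507 ≈ 0.849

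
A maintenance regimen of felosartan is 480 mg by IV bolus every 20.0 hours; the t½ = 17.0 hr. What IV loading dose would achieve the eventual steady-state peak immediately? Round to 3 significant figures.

k = ln 2 / 17.0 = 0.04077 hr⁻¹
Accumulation ratio R = 1 / (1 − e^(−kτ)) = 1 / (1 − e^(−0.04077×20.0)) = 1 / (1 − 0.4424) = 1.794
Loading dose = maintenance dose × R = 480 × 1.794 ≈ 861 mg

861 mg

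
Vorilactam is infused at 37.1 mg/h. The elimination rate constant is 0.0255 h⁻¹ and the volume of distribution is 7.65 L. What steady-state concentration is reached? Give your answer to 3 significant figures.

CL = k · V = 0.0255 × 7.65 = 0.1951 L/h
Css = rate / CL = 37.1 / 0.1951 ≈ 190 mg/L

190 mg/L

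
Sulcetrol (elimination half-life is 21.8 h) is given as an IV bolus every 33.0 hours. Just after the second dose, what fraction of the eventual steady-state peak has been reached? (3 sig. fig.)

k = ln 2 / 21.8 = 0.03180 h⁻¹
f_n = 1 − e^(−nkτ) = 1 − e^(−2 × 0.03180 × 33.0) = 1 − e^(−2.099) = 1 − 0.1226 ≈ 0.877

0.877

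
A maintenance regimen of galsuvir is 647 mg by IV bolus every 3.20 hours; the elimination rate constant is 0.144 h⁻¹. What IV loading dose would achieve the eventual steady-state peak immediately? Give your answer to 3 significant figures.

1750 mg

Accumulation ratio R = 1 / (1 − e^(−kτ)) = 1 / (1 − e^(−0.1440×3.20)) = 1 / (1 − 0.6308) = 2.708
Loading dose = maintenance dose × R = 647 × 2.708 ≈ 1750 mg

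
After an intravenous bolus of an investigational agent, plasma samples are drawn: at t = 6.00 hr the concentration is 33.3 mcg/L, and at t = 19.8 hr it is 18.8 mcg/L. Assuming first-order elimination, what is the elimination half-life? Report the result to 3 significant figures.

16.7 hours

k = ln(C₁/C₂) / (t₂ − t₁) = ln(33.3/18.8) / (19.8 − 6.00)
  = 0.5717 / 13.80 = 0.04143 hr⁻¹
t½ = ln 2 / k = ln 2 / 0.04143 ≈ 16.7 hours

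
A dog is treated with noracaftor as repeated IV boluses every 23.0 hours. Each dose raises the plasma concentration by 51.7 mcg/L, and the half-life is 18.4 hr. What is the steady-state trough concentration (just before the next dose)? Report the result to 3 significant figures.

k = ln 2 / 18.4 = 0.03767 hr⁻¹
Fraction remaining after one interval: e^(−kτ) = e^(−0.03767 × 23.0) = 0.4204
R = 1 / (1 − 0.4204) = 1.725
Css,max = 51.7 × 1.725 = 89.21 mcg/L
Css,min = Css,max × e^(−kτ) = 89.21 × 0.4204 ≈ 37.5 mcg/L

37.5 mcg/L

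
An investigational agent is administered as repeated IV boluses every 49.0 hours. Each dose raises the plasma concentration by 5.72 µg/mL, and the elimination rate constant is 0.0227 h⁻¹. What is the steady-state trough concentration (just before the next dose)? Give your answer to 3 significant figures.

Fraction remaining after one interval: e^(−kτ) = e^(−0.02270 × 49.0) = 0.3288
R = 1 / (1 − 0.3288) = 1.490
Css,max = 5.72 × 1.490 = 8.522 µg/mL
Css,min = Css,max × e^(−kτ) = 8.522 × 0.3288 ≈ 2.80 µg/mL

2.80 µg/mL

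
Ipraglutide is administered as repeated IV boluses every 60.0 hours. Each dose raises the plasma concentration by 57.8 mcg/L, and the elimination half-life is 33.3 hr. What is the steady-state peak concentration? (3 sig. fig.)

k = ln 2 / 33.3 = 0.02082 hr⁻¹
Fraction remaining after one interval: e^(−kτ) = e^(−0.02082 × 60.0) = 0.2868
R = 1 / (1 − 0.2868) = 1.402
Css,max = 57.8 × 1.402 ≈ 81.0 mcg/L

81.0 mcg/L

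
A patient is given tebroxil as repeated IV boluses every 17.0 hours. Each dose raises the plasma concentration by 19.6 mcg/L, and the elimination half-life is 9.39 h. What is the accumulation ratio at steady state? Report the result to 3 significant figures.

1.40

k = ln 2 / 9.39 = 0.07382 h⁻¹
Fraction remaining after one interval: e^(−kτ) = e^(−0.07382 × 17.0) = 0.2851
R = 1 / (1 − 0.2851) = 1 / 0.7149 ≈ 1.40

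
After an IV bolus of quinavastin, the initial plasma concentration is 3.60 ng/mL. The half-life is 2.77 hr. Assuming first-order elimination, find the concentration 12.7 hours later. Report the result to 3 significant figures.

k = ln 2 / 2.77 = 0.2502 hr⁻¹
C(t) = C₀ e^(−kt) = 3.60 × e^(−0.2502 × 12.7) = 3.60 × e^(−3.178) = 3.60 × 0.04167 ≈ 0.150 ng/mL

0.150 ng/mL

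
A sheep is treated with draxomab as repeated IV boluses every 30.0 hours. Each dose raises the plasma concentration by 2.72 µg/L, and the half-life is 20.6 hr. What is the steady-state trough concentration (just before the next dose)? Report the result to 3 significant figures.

k = ln 2 / 20.6 = 0.03365 hr⁻¹
Fraction remaining after one interval: e^(−kτ) = e^(−0.03365 × 30.0) = 0.3644
R = 1 / (1 − 0.3644) = 1.573
Css,max = 2.72 × 1.573 = 4.280 µg/L
Css,min = Css,max × e^(−kτ) = 4.280 × 0.3644 ≈ 1.56 µg/L

1.56 µg/L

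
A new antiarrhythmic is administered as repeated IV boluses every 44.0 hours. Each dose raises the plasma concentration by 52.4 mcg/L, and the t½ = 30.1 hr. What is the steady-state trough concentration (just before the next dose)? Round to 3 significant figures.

k = ln 2 / 30.1 = 0.02303 hr⁻¹
Fraction remaining after one interval: e^(−kτ) = e^(−0.02303 × 44.0) = 0.3630
R = 1 / (1 − 0.3630) = 1.570
Css,max = 52.4 × 1.570 = 82.27 mcg/L
Css,min = Css,max × e^(−kτ) = 82.27 × 0.3630 ≈ 29.9 mcg/L

29.9 mcg/L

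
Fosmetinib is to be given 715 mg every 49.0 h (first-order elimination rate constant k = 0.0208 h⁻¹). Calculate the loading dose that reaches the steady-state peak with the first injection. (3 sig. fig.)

Accumulation ratio R = 1 / (1 − e^(−kτ)) = 1 / (1 − e^(−0.02080×49.0)) = 1 / (1 − 0.3609) = 1.565
Loading dose = maintenance dose × R = 715 × 1.565 ≈ 1120 mg

1120 mg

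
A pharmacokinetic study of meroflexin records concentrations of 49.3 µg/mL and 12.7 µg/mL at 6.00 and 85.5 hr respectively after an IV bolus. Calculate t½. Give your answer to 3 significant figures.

k = ln(C₁/C₂) / (t₂ − t₁) = ln(49.3/12.7) / (85.5 − 6.00)
  = 1.356 / 79.50 = 0.01706 hr⁻¹
t½ = ln 2 / k = ln 2 / 0.01706 ≈ 40.6 hours

40.6 hours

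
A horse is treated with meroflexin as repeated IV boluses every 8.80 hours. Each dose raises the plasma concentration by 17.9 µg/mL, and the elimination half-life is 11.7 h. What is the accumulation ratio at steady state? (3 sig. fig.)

2.46

k = ln 2 / 11.7 = 0.05924 h⁻¹
Fraction remaining after one interval: e^(−kτ) = e^(−0.05924 × 8.80) = 0.5937
R = 1 / (1 − 0.5937) = 1 / 0.4063 ≈ 2.46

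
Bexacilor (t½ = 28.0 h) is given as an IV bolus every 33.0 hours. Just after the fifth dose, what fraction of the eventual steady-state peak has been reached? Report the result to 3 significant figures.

k = ln 2 / 28.0 = 0.02476 h⁻¹
f_n = 1 − e^(−nkτ) = 1 − e^(−5 × 0.02476 × 33.0) = 1 − e^(−4.085) = 1 − 0.01683 ≈ 0.983

0.983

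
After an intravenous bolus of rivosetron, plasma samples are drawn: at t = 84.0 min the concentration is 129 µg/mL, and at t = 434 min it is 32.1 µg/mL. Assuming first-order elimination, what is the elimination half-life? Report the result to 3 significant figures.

k = ln(C₁/C₂) / (t₂ − t₁) = ln(129/32.1) / (434 − 84.0)
  = 1.391 / 350.0 = 0.003974 min⁻¹
t½ = ln 2 / k = ln 2 / 0.003974 ≈ 174 minutes

174 minutes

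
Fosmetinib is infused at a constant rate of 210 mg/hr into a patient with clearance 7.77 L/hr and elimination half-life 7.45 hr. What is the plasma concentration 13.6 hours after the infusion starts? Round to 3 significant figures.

Css = rate / CL = 210 / 7.77 = 27.03 µg/mL
k = ln 2 / 7.45 = 0.09304 hr⁻¹
C(t) = Css (1 − e^(−kt)) = 27.03 × (1 − e^(−1.265)) = 27.03 × 0.7179 ≈ 19.4 µg/mL

19.4 µg/mL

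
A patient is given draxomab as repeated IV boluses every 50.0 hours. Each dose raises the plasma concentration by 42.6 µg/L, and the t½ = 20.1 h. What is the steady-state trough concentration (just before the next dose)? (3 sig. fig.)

k = ln 2 / 20.1 = 0.03448 h⁻¹
Fraction remaining after one interval: e^(−kτ) = e^(−0.03448 × 50.0) = 0.1783
R = 1 / (1 − 0.1783) = 1.217
Css,max = 42.6 × 1.217 = 51.84 µg/L
Css,min = Css,max × e^(−kτ) = 51.84 × 0.1783 ≈ 9.24 µg/L

9.24 µg/L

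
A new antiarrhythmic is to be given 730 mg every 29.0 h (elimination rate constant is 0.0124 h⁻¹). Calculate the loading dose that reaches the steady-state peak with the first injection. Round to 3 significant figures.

2420 mg

Accumulation ratio R = 1 / (1 − e^(−kτ)) = 1 / (1 − e^(−0.01240×29.0)) = 1 / (1 − 0.6980) = 3.311
Loading dose = maintenance dose × R = 730 × 3.311 ≈ 2420 mg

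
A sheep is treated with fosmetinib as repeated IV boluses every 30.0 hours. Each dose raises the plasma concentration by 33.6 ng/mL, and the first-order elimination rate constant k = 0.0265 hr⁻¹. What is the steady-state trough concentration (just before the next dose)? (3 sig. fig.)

Fraction remaining after one interval: e^(−kτ) = e^(−0.02650 × 30.0) = 0.4516
R = 1 / (1 − 0.4516) = 1.823
Css,max = 33.6 × 1.823 = 61.27 ng/mL
Css,min = Css,max × e^(−kτ) = 61.27 × 0.4516 ≈ 27.7 ng/mL

27.7 ng/mL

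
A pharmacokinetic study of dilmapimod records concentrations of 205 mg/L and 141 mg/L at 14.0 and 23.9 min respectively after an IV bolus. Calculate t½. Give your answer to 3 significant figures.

k = ln(C₁/C₂) / (t₂ − t₁) = ln(205/141) / (23.9 − 14.0)
  = 0.3743 / 9.900 = 0.03780 min⁻¹
t½ = ln 2 / k = ln 2 / 0.03780 ≈ 18.3 minutes

18.3 minutes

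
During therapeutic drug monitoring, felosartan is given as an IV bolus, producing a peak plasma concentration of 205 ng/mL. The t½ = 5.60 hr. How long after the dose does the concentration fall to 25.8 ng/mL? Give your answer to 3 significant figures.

16.7 hours

k = ln 2 / 5.60 = 0.1238 hr⁻¹
C(t) = C₀ e^(−kt)  ⇒  t = ln(C₀/C) / k
t = ln(205/25.8) / 0.1238 = 2.073 / 0.1238 ≈ 16.7 hours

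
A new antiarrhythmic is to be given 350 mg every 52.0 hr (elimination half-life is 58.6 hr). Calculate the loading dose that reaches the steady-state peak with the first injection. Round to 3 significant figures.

762 mg

k = ln 2 / 58.6 = 0.01183 hr⁻¹
Accumulation ratio R = 1 / (1 − e^(−kτ)) = 1 / (1 − e^(−0.01183×52.0)) = 1 / (1 − 0.5406) = 2.177
Loading dose = maintenance dose × R = 350 × 2.177 ≈ 762 mg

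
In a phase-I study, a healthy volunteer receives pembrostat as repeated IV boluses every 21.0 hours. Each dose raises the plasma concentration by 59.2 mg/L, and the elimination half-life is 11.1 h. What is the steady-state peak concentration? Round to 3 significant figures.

k = ln 2 / 11.1 = 0.06245 h⁻¹
Fraction remaining after one interval: e^(−kτ) = e^(−0.06245 × 21.0) = 0.2695
R = 1 / (1 − 0.2695) = 1.369
Css,max = 59.2 × 1.369 ≈ 81.0 mg/L

81.0 mg/L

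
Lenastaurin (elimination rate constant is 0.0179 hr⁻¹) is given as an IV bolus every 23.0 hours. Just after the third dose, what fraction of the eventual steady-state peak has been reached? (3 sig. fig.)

0.709

f_n = 1 − e^(−nkτ) = 1 − e^(−3 × 0.01790 × 23.0) = 1 − e^(−1.235) = 1 − 0.2908 ≈ 0.709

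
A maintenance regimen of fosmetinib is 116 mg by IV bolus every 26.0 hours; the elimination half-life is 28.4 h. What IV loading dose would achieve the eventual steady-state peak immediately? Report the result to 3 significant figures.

247 mg

k = ln 2 / 28.4 = 0.02441 h⁻¹
Accumulation ratio R = 1 / (1 − e^(−kτ)) = 1 / (1 − e^(−0.02441×26.0)) = 1 / (1 − 0.5302) = 2.128
Loading dose = maintenance dose × R = 116 × 2.128 ≈ 247 mg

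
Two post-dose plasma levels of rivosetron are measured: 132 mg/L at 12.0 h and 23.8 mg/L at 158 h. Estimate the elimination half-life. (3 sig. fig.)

k = ln(C₁/C₂) / (t₂ − t₁) = ln(132/23.8) / (158 − 12.0)
  = 1.713 / 146.0 = 0.01173 h⁻¹
t½ = ln 2 / k = ln 2 / 0.01173 ≈ 59.1 hours

59.1 hours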